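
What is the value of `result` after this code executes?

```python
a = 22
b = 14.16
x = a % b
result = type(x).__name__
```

a is int; b is float; x is float; result = 'float'

'float'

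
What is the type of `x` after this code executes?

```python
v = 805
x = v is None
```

'is' comparison returns bool

bool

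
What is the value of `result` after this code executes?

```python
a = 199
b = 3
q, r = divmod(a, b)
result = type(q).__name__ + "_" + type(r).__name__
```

a is int; b is int; q is int; r is int; result = 'int_int'

'int_int'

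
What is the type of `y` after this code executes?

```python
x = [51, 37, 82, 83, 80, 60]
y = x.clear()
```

list.clear() returns None

NoneType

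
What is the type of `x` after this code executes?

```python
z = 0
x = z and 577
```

'and' returns first falsy value (0 is int)

int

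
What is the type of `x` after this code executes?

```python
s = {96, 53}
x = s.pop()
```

Popping from set[int] returns int

int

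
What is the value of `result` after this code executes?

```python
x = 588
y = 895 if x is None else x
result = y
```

x = 588; y = 588; result = 588

588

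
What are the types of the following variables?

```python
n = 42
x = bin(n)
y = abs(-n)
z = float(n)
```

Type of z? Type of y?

float() returns float; abs() of int returns int

float, int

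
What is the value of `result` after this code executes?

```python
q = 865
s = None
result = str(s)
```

q = 865; s = None; result = 'None'

'None'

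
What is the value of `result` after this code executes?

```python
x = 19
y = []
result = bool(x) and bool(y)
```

x = 19; y = []; result = False

False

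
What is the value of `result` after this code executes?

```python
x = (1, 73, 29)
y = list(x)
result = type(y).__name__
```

x is tuple; y is list; result = 'list'

'list'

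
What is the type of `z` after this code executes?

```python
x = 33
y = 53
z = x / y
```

int / int = float

float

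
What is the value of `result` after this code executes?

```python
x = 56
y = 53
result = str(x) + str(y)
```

x = 56; y = 53; result = '5653'

'5653'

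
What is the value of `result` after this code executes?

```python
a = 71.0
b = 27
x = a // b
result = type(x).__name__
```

a is float; b is int; x is float; result = 'float'

'float'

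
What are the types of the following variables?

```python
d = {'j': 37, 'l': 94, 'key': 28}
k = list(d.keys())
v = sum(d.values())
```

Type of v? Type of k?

sum of ints is int; list() converts to list

int, list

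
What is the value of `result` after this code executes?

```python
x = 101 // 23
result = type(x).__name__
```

x is int; result = 'int'

'int'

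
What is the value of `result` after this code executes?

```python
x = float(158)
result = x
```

x = 158.0; result = 158.0

158.0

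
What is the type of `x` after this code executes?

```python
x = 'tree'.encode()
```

str.encode() returns bytes

bytes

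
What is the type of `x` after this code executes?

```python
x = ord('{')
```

ord() returns int (code point)

int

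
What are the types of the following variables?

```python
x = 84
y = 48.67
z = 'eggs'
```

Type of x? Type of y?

x is assigned a bare integer (no decimal point), so it is an int; y is assigned a number with a decimal point, so it is a float

int, float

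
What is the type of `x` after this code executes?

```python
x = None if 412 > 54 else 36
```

412 > 54 is True, so the if branch is taken

NoneType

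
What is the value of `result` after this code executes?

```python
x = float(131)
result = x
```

x = 131.0; result = 131.0

131.0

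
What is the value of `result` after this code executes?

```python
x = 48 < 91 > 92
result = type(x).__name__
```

x is bool; result = 'bool'

'bool'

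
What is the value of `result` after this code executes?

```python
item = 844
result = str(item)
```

item = 844; result = '844'

'844'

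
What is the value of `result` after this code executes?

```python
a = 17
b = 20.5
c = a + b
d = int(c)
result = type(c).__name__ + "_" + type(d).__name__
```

a is int; b is float; c is float; d is int; result = 'float_int'

'float_int'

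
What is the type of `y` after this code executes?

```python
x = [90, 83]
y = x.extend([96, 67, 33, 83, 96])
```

list.extend() returns None

NoneType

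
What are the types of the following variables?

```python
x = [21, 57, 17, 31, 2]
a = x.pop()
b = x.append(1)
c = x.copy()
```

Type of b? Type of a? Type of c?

append() returns None; pop() returns element; copy() returns list

NoneType, int, list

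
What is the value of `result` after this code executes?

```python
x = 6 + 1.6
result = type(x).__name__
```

x is float; result = 'float'

'float'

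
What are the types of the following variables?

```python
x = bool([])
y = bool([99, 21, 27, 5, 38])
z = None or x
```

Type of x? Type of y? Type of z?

bool() returns bool; bool() returns bool; None or bool returns the bool

bool, bool, bool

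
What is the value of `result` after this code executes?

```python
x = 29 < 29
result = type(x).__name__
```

x is bool; result = 'bool'

'bool'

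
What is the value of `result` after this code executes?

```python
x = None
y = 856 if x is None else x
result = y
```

x = None; y = 856; result = 856

856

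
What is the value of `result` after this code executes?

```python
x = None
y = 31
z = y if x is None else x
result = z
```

x = None; y = 31; z = 31; result = 31

31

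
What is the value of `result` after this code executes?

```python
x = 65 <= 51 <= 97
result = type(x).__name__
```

x is bool; result = 'bool'

'bool'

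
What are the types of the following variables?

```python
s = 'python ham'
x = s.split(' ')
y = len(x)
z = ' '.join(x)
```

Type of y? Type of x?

len() returns int; str.split() returns list

int, list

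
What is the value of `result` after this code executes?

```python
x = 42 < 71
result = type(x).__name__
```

x is bool; result = 'bool'

'bool'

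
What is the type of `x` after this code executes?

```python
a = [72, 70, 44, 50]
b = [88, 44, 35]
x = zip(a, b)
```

zip() returns a zip object

zip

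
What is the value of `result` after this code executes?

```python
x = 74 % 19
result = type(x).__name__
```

x is int; result = 'int'

'int'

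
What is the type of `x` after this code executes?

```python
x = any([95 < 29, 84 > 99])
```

any() returns bool

bool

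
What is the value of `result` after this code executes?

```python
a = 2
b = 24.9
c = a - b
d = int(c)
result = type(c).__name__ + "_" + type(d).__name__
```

a is int; b is float; c is float; d is int; result = 'float_int'

'float_int'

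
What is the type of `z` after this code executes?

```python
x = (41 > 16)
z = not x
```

'not' returns bool

bool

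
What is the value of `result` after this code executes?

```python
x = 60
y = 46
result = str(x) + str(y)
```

x = 60; y = 46; result = '6046'

'6046'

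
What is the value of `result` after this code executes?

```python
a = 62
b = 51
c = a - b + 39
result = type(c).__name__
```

a is int; b is int; c is int; result = 'int'

'int'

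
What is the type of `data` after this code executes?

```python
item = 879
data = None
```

None has type NoneType

NoneType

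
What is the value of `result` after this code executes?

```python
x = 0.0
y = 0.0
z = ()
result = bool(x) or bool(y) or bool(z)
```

x = 0.0; y = 0.0; z = (); result = False

False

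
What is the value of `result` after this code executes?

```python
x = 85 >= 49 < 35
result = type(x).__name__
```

x is bool; result = 'bool'

'bool'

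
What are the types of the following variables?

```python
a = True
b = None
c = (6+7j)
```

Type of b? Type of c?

b is assigned None, whose type is NoneType; c is assigned (6+7j), an int plus an imaginary literal (j suffix), which evaluates to complex

NoneType, complex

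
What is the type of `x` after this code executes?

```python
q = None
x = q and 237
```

'and' returns first falsy value (None)

NoneType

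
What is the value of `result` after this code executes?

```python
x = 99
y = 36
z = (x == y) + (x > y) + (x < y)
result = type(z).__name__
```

x is int; y is int; z is int; result = 'int'

'int'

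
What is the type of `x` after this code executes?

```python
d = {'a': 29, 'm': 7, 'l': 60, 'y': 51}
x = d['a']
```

Accessing dict[str, int] with str key returns int

int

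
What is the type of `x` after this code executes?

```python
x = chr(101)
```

chr() returns str (single char)

str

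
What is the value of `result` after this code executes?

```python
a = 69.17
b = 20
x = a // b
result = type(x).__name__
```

a is float; b is int; x is float; result = 'float'

'float'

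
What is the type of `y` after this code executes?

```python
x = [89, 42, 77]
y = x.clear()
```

list.clear() returns None

NoneType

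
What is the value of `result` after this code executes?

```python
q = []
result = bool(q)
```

q = []; result = False

False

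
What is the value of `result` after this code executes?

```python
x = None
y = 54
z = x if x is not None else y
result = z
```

x = None; y = 54; z = 54; result = 54

54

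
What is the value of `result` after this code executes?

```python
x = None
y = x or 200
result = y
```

x = None; y = 200; result = 200

200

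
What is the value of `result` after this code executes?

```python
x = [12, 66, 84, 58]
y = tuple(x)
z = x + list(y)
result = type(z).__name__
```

x is list; y is tuple; z is list; result = 'list'

'list'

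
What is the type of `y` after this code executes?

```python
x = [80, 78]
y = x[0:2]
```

Slicing a list returns a list

list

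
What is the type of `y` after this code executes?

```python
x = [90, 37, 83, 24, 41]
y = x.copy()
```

list.copy() returns list

list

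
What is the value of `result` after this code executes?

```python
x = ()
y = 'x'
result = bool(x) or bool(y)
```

x = (); y = 'x'; result = True

True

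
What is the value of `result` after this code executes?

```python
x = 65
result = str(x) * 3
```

x = 65; result = '656565'

'656565'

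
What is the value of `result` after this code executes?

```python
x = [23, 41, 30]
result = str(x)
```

x = [23, 41, 30]; result = '[23, 41, 30]'

'[23, 41, 30]'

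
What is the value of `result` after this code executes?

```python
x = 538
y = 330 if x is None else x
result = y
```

x = 538; y = 538; result = 538

538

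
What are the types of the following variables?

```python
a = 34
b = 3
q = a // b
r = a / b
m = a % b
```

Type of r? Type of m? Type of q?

/ returns float; % of ints returns int; // returns int

float, int, int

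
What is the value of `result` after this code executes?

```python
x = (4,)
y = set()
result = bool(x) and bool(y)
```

x = (4,); y = set(); result = False

False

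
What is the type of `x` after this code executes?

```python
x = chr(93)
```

chr() returns str (single char)

str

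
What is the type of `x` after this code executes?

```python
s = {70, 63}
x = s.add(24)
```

set.add() returns None (mutates in place)

NoneType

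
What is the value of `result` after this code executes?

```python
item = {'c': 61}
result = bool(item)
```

item = {'c': 61}; result = True

True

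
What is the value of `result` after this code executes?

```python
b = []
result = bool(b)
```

b = []; result = False

False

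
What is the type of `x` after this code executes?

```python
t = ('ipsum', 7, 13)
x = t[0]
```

Index 0 of tuple is a str literal

str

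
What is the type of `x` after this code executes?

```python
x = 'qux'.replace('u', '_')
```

str.replace() returns str

str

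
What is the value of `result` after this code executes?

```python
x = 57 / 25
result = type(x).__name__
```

x is float; result = 'float'

'float'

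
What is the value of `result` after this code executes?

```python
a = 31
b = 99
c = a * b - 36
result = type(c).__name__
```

a is int; b is int; c is int; result = 'int'

'int'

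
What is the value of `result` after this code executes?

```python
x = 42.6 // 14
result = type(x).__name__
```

x is float; result = 'float'

'float'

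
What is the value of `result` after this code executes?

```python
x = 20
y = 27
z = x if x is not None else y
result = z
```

x = 20; y = 27; z = 20; result = 20

20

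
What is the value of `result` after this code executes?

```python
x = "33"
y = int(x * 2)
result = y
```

x = '33'; y = 3333; result = 3333

3333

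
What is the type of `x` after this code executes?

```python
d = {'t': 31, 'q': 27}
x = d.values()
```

.values() returns dict_values view

dict_values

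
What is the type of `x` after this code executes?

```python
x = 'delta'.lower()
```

str.lower() returns str

str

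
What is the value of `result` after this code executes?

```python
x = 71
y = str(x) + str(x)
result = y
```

x = 71; y = '7171'; result = '7171'

'7171'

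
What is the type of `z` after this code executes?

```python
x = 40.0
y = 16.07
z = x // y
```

float // float = float

float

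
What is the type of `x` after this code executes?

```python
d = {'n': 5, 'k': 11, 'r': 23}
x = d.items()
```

dict.items() returns dict_items view

dict_items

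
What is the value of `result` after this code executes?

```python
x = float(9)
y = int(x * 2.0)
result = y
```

x = 9.0; y = 18; result = 18

18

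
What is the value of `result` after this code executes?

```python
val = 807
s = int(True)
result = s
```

val = 807; s = 1; result = 1

1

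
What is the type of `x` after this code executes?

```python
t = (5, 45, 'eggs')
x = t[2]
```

Index 2 of tuple is a str literal

str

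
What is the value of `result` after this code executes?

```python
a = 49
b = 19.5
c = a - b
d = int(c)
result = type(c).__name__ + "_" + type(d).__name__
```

a is int; b is float; c is float; d is int; result = 'float_int'

'float_int'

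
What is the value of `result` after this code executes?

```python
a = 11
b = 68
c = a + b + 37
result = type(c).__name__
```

a is int; b is int; c is int; result = 'int'

'int'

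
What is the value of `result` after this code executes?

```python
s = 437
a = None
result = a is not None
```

s = 437; a = None; result = False

False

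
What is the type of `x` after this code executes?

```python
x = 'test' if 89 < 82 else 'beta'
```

Both branches of conditional are str

str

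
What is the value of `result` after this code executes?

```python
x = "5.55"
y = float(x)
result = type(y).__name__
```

x is str; y is float; result = 'float'

'float'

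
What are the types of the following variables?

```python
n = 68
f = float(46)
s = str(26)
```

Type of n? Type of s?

n is assigned a bare integer (no decimal point), so it is an int; s is assigned the result of calling str(), which returns a str

int, str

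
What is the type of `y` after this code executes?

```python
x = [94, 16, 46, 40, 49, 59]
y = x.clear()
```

list.clear() returns None

NoneType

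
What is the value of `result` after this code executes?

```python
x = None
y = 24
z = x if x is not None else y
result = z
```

x = None; y = 24; z = 24; result = 24

24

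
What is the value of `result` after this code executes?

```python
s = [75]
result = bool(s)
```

s = [75]; result = True

True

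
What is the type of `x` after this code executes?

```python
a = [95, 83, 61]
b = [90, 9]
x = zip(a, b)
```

zip() returns a zip object

zip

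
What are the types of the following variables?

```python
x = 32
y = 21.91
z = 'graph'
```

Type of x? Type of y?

x is assigned a bare integer (no decimal point), so it is an int; y is assigned a number with a decimal point, so it is a float

int, float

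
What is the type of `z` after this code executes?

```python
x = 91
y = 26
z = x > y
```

Comparison returns bool

bool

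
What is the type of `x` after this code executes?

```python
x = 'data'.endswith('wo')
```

str.endswith() returns bool

bool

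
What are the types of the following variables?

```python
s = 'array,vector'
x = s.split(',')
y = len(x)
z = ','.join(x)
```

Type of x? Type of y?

str.split() returns list; len() returns int

list, int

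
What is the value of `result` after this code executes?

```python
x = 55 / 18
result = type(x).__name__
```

x is float; result = 'float'

'float'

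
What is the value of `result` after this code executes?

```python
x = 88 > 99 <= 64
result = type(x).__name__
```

x is bool; result = 'bool'

'bool'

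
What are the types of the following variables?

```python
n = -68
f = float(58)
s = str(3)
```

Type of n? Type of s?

n is assigned a bare integer (no decimal point), so it is an int; s is assigned the result of calling str(), which returns a str

int, str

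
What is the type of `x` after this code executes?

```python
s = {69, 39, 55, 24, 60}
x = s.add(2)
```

set.add() returns None (mutates in place)

NoneType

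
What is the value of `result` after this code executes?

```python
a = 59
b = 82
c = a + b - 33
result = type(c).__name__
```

a is int; b is int; c is int; result = 'int'

'int'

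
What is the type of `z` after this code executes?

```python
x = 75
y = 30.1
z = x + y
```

int + float = float

float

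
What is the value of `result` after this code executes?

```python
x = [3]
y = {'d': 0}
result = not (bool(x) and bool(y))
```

x = [3]; y = {'d': 0}; result = False

False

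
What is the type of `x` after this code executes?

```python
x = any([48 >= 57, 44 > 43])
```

any() returns bool

bool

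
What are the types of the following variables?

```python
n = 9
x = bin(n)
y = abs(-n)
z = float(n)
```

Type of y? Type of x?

abs() of int returns int; bin() returns str

int, str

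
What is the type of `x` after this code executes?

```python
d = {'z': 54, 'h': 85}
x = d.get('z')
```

dict.get() returns value type when found

int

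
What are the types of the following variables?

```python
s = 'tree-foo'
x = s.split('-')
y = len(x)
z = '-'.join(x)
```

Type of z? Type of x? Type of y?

str.join() returns str; str.split() returns list; len() returns int

str, list, int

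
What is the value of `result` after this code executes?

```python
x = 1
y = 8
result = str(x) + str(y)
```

x = 1; y = 8; result = '18'

'18'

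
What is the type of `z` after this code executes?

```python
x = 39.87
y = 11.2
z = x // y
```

float // float = float

float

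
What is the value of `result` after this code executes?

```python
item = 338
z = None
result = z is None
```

item = 338; z = None; result = True

True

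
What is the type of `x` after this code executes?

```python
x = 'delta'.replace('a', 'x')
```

str.replace() returns str

str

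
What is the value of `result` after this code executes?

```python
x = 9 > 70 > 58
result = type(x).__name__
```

x is bool; result = 'bool'

'bool'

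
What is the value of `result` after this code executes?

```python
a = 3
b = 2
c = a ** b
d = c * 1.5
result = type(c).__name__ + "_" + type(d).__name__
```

a is int; b is int; c is int; d is float; result = 'int_float'

'int_float'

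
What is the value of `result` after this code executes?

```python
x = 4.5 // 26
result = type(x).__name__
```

x is float; result = 'float'

'float'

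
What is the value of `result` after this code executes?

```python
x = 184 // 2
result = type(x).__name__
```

x is int; result = 'int'

'int'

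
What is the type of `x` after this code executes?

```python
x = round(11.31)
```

round() with no decimal places returns int

int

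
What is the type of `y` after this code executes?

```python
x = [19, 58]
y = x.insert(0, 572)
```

list.insert() returns None

NoneType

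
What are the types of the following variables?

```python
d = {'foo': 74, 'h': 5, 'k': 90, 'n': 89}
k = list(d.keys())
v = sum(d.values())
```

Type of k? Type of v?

list() converts to list; sum of ints is int

list, int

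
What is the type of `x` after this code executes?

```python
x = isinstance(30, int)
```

isinstance() returns bool

bool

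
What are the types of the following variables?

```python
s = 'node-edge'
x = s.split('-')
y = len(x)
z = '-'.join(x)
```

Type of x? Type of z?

str.split() returns list; str.join() returns str

list, str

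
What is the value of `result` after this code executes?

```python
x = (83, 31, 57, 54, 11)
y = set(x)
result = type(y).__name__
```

x is tuple; y is set; result = 'set'

'set'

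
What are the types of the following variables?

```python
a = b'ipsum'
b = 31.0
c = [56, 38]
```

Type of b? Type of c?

b is assigned a number with a decimal point, so it is a float; c is assigned a list literal (square brackets)

float, list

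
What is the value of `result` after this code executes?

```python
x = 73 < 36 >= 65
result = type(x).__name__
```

x is bool; result = 'bool'

'bool'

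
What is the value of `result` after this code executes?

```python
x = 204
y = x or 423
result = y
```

x = 204; y = 204; result = 204

204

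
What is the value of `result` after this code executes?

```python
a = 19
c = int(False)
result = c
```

a = 19; c = 0; result = 0

0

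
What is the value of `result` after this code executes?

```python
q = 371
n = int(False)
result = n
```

q = 371; n = 0; result = 0

0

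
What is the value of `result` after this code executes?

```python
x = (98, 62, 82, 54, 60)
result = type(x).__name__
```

x is tuple; result = 'tuple'

'tuple'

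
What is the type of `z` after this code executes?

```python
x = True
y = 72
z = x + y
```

bool + int = int (bool is subclass of int)

int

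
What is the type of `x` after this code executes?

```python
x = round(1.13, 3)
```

round() with decimal places returns float

float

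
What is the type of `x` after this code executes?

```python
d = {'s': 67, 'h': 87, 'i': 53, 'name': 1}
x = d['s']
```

Accessing dict[str, int] with str key returns int

int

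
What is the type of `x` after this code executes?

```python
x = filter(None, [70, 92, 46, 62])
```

filter() returns a filter object

filter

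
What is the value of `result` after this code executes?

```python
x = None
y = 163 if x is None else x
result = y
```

x = None; y = 163; result = 163

163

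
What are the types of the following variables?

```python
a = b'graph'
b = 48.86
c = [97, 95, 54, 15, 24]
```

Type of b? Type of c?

b is assigned a number with a decimal point, so it is a float; c is assigned a list literal (square brackets)

float, list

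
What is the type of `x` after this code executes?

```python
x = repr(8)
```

repr() returns str

str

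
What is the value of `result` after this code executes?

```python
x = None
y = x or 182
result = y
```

x = None; y = 182; result = 182

182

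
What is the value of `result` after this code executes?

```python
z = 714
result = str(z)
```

z = 714; result = '714'

'714'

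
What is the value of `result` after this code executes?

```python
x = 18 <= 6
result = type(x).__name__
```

x is bool; result = 'bool'

'bool'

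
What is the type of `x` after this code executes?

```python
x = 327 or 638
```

'or' returns first truthy value (int)

int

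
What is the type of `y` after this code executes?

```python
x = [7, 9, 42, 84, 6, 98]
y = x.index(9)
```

list.index() returns int

int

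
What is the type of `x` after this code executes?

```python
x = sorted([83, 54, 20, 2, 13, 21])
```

sorted() always returns list

list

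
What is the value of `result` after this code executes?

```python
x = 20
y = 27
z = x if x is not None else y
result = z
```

x = 20; y = 27; z = 20; result = 20

20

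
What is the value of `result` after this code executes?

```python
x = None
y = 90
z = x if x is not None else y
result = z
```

x = None; y = 90; z = 90; result = 90

90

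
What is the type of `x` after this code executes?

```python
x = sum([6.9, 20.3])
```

sum() of floats returns float

float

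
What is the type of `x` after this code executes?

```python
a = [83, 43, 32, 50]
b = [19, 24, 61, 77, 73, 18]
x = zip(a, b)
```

zip() returns a zip object

zip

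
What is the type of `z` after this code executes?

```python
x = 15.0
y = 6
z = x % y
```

float % int = float

float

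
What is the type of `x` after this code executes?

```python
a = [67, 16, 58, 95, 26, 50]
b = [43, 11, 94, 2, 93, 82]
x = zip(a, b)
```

zip() returns a zip object

zip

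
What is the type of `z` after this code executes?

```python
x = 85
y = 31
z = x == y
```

Equality comparison returns bool

bool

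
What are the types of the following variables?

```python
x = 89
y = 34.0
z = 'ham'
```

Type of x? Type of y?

x is assigned a bare integer (no decimal point), so it is an int; y is assigned a number with a decimal point, so it is a float

int, float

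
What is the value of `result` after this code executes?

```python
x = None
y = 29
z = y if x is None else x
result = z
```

x = None; y = 29; z = 29; result = 29

29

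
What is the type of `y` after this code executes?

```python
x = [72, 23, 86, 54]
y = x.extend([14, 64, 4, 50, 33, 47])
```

list.extend() returns None

NoneType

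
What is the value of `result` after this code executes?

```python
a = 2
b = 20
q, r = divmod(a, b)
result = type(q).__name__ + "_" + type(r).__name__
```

a is int; b is int; q is int; r is int; result = 'int_int'

'int_int'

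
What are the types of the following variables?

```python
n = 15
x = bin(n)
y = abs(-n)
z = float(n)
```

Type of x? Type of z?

bin() returns str; float() returns float

str, float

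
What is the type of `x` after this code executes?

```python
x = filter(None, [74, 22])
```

filter() returns a filter object

filter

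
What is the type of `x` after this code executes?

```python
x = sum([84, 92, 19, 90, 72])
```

sum() of ints returns int

int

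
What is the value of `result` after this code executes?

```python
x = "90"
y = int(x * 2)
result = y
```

x = '90'; y = 9090; result = 9090

9090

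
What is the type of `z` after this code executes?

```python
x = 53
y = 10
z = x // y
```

int // int = int

int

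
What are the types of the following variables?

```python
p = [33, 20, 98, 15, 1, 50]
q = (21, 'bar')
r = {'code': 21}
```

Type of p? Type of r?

p is assigned a list literal (square brackets); r is assigned a dict literal ({key: value})

list, dict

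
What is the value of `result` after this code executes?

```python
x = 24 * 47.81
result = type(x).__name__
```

x is float; result = 'float'

'float'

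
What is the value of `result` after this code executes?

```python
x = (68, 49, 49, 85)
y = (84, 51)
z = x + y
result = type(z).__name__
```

x is tuple; y is tuple; z is tuple; result = 'tuple'

'tuple'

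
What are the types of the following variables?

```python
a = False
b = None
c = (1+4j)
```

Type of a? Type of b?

a is assigned the constant False, which has type bool; b is assigned None, whose type is NoneType

bool, NoneType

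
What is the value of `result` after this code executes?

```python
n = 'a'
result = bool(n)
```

n = 'a'; result = True

True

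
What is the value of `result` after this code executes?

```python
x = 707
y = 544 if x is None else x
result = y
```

x = 707; y = 707; result = 707

707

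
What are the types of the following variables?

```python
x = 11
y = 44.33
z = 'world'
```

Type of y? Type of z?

y is assigned a number with a decimal point, so it is a float; z is assigned a quoted string literal, so it is a str

float, str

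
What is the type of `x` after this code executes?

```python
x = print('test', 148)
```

print() returns None

NoneType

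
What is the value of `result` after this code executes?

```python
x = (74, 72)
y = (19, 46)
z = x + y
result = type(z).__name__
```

x is tuple; y is tuple; z is tuple; result = 'tuple'

'tuple'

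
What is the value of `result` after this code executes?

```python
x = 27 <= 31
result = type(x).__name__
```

x is bool; result = 'bool'

'bool'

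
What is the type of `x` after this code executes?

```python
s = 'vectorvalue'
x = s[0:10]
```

Slicing a str returns str

str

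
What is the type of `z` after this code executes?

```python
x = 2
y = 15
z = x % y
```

int % int = int

int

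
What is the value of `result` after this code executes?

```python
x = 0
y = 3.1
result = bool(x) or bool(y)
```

x = 0; y = 3.1; result = True

True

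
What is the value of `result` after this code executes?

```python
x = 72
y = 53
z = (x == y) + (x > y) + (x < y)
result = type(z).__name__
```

x is int; y is int; z is int; result = 'int'

'int'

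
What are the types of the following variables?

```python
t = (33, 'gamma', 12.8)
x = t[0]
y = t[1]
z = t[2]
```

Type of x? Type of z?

tuple[0] is int; tuple[2] is float

int, float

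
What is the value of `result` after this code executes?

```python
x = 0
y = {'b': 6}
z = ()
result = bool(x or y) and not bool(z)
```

x = 0; y = {'b': 6}; z = (); result = True

True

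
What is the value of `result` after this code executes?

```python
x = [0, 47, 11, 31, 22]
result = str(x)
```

x = [0, 47, 11, 31, 22]; result = '[0, 47, 11, 31, 22]'

'[0, 47, 11, 31, 22]'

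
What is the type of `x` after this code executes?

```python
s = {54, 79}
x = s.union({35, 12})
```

set.union() returns a new set

set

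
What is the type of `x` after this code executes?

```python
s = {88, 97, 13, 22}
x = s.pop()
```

Popping from set[int] returns int

int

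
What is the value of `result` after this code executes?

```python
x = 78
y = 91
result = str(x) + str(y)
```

x = 78; y = 91; result = '7891'

'7891'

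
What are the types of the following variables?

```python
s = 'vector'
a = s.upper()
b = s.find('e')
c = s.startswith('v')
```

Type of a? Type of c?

upper() returns str; startswith() returns bool

str, bool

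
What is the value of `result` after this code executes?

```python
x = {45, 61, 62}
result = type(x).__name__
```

x is set; result = 'set'

'set'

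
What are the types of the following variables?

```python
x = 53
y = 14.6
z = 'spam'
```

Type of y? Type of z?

y is assigned a number with a decimal point, so it is a float; z is assigned a quoted string literal, so it is a str

float, str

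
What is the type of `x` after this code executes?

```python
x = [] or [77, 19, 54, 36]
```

'or' returns first truthy value (list)

list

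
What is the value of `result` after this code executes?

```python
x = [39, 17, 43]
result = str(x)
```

x = [39, 17, 43]; result = '[39, 17, 43]'

'[39, 17, 43]'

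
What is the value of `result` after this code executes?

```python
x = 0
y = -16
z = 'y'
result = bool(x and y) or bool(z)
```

x = 0; y = -16; z = 'y'; result = True

True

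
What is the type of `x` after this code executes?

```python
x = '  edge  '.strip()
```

str.strip() returns str

str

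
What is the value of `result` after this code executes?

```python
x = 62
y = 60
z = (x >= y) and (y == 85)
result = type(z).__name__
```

x is int; y is int; z is bool; result = 'bool'

'bool'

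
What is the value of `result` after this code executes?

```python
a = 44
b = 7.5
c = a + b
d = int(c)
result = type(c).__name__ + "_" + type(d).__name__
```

a is int; b is float; c is float; d is int; result = 'float_int'

'float_int'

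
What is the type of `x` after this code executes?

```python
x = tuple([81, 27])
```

tuple() constructor returns tuple

tuple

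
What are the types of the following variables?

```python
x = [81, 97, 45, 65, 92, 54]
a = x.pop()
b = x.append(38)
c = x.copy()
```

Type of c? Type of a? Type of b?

copy() returns list; pop() returns element; append() returns None

list, int, NoneType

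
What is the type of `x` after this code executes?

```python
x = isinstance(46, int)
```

isinstance() returns bool

bool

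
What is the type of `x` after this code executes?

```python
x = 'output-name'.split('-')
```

str.split() returns list

list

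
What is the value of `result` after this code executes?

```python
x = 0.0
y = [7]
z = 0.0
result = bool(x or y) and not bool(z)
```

x = 0.0; y = [7]; z = 0.0; result = True

True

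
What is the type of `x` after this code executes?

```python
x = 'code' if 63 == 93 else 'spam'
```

Both branches of conditional are str

str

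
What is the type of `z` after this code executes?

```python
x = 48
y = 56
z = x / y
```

int / int = float

float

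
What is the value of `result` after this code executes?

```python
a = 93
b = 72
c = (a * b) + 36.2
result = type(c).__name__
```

a is int; b is int; c is float; result = 'float'

'float'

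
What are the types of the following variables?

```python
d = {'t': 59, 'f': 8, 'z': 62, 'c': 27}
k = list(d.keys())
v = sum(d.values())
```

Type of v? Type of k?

sum of ints is int; list() converts to list

int, list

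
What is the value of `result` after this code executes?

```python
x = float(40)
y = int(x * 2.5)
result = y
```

x = 40.0; y = 100; result = 100

100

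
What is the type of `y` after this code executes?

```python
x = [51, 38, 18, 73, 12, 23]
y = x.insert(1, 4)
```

list.insert() returns None

NoneType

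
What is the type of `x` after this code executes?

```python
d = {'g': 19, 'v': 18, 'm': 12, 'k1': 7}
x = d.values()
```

.values() returns dict_values view

dict_values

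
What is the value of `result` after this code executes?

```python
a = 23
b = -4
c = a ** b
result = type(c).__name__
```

a is int; b is int; c is float; result = 'float'

'float'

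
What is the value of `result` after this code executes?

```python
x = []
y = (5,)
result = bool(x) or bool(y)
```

x = []; y = (5,); result = True

True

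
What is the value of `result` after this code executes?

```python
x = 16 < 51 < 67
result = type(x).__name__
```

x is bool; result = 'bool'

'bool'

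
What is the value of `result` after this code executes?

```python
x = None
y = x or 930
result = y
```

x = None; y = 930; result = 930

930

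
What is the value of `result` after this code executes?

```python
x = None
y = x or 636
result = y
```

x = None; y = 636; result = 636

636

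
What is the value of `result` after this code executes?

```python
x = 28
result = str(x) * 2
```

x = 28; result = '2828'

'2828'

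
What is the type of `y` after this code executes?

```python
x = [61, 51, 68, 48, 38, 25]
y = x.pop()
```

list.pop() returns the popped element

int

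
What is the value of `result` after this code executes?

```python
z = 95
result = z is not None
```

z = 95; result = True

True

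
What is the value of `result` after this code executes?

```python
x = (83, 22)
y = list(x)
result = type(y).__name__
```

x is tuple; y is list; result = 'list'

'list'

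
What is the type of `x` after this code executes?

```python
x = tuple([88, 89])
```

tuple() constructor returns tuple

tuple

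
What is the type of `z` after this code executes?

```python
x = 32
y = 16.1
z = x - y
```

int - float = float

float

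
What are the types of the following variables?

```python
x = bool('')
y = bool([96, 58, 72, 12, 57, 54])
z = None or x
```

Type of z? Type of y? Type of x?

None or bool returns the bool; bool() returns bool; bool() returns bool

bool, bool, bool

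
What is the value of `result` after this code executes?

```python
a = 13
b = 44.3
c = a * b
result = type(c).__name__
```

a is int; b is float; c is float; result = 'float'

'float'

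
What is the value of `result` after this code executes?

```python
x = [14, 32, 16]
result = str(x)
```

x = [14, 32, 16]; result = '[14, 32, 16]'

'[14, 32, 16]'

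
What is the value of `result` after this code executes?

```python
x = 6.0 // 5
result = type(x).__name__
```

x is float; result = 'float'

'float'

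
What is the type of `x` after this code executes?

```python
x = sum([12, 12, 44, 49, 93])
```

sum() of ints returns int

int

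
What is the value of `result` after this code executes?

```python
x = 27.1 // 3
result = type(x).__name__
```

x is float; result = 'float'

'float'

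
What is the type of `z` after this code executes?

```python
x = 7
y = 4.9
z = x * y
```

int * float = float

float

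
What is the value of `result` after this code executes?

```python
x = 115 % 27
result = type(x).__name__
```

x is int; result = 'int'

'int'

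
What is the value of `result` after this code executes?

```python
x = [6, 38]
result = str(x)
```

x = [6, 38]; result = '[6, 38]'

'[6, 38]'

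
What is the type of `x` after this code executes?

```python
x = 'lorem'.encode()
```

str.encode() returns bytes

bytes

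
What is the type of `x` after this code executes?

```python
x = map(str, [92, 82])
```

map() returns a map object

map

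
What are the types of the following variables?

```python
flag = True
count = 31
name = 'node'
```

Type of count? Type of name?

count is assigned a bare integer (no decimal point), so it is an int; name is assigned a quoted string literal, so it is a str

int, str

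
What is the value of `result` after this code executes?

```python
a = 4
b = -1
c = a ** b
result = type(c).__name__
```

a is int; b is int; c is float; result = 'float'

'float'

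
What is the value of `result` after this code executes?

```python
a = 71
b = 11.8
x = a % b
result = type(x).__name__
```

a is int; b is float; x is float; result = 'float'

'float'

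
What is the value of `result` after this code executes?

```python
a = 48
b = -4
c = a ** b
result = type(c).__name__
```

a is int; b is int; c is float; result = 'float'

'float'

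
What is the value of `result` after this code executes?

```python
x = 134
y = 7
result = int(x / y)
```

x = 134; y = 7; result = 19

19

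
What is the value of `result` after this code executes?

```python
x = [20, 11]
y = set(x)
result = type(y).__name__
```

x is list; y is set; result = 'set'

'set'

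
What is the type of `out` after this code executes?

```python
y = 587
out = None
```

None has type NoneType

NoneType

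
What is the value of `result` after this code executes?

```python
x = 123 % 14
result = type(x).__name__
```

x is int; result = 'int'

'int'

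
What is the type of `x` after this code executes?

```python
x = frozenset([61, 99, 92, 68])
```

frozenset() returns frozenset

frozenset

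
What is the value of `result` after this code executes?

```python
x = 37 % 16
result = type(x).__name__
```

x is int; result = 'int'

'int'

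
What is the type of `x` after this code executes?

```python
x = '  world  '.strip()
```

str.strip() returns str

str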